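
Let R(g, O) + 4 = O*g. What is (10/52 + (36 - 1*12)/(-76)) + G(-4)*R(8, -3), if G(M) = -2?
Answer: 27603/494 ≈ 55.877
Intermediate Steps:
R(g, O) = -4 + O*g
(10/52 + (36 - 1*12)/(-76)) + G(-4)*R(8, -3) = (10/52 + (36 - 1*12)/(-76)) - 2*(-4 - 3*8) = (10*(1/52) + (36 - 12)*(-1/76)) - 2*(-4 - 24) = (5/26 + 24*(-1/76)) - 2*(-28) = (5/26 - 6/19) + 56 = -61/494 + 56 = 27603/494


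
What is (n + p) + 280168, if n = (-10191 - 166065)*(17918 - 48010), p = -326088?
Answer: 5303849632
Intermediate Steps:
n = 5303895552 (n = -176256*(-30092) = 5303895552)
(n + p) + 280168 = (5303895552 - 326088) + 280168 = 5303569464 + 280168 = 5303849632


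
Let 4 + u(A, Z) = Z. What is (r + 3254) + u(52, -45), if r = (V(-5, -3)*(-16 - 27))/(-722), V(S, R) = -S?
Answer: 2314225/722 ≈ 3205.3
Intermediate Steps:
u(A, Z) = -4 + Z
r = 215/722 (r = ((-1*(-5))*(-16 - 27))/(-722) = (5*(-43))*(-1/722) = -215*(-1/722) = 215/722 ≈ 0.29778)
(r + 3254) + u(52, -45) = (215/722 + 3254) + (-4 - 45) = 2349603/722 - 49 = 2314225/722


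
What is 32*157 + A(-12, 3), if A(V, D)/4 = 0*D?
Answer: 5024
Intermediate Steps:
A(V, D) = 0 (A(V, D) = 4*(0*D) = 4*0 = 0)
32*157 + A(-12, 3) = 32*157 + 0 = 5024 + 0 = 5024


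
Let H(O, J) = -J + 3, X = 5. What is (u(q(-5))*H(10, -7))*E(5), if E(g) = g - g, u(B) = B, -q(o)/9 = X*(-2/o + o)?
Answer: 0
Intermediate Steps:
H(O, J) = 3 - J
q(o) = -45*o + 90/o (q(o) = -45*(-2/o + o) = -45*(o - 2/o) = -9*(-10/o + 5*o) = -45*o + 90/o)
E(g) = 0
(u(q(-5))*H(10, -7))*E(5) = ((-45*(-5) + 90/(-5))*(3 - 1*(-7)))*0 = ((225 + 90*(-1/5))*(3 + 7))*0 = ((225 - 18)*10)*0 = (207*10)*0 = 2070*0 = 0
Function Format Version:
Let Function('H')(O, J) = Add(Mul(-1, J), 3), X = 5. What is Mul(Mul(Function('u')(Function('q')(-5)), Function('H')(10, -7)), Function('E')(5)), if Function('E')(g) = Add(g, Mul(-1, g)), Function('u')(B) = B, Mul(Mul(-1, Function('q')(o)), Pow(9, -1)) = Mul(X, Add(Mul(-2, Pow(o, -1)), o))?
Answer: 0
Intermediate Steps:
Function('H')(O, J) = Add(3, Mul(-1, J))
Function('q')(o) = Add(Mul(-45, o), Mul(90, Pow(o, -1))) (Function('q')(o) = Mul(-9, Mul(5, Add(Mul(-2, Pow(o, -1)), o))) = Mul(-9, Mul(5, Add(o, Mul(-2, Pow(o, -1))))) = Mul(-9, Add(Mul(-10, Pow(o, -1)), Mul(5, o))) = Add(Mul(-45, o), Mul(90, Pow(o, -1))))
Function('E')(g) = 0
Mul(Mul(Function('u')(Function('q')(-5)), Function('H')(10, -7)), Function('E')(5)) = Mul(Mul(Add(Mul(-45, -5), Mul(90, Pow(-5, -1))), Add(3, Mul(-1, -7))), 0) = Mul(Mul(Add(225, Mul(90, Rational(-1, 5))), Add(3, 7)), 0) = Mul(Mul(Add(225, -18), 10), 0) = Mul(Mul(207, 10), 0) = Mul(2070, 0) = 0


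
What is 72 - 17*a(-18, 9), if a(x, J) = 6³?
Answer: -3600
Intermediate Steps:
a(x, J) = 216
72 - 17*a(-18, 9) = 72 - 17*216 = 72 - 3672 = -3600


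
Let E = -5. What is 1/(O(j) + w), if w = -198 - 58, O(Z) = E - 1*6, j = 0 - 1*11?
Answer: -1/267 ≈ -0.0037453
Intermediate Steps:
j = -11 (j = 0 - 11 = -11)
O(Z) = -11 (O(Z) = -5 - 1*6 = -5 - 6 = -11)
w = -256
1/(O(j) + w) = 1/(-11 - 256) = 1/(-267) = -1/267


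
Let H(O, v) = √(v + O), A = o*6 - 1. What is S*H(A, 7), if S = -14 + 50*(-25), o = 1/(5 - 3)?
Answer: -3792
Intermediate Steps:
o = ½ (o = 1/2 = ½ ≈ 0.50000)
S = -1264 (S = -14 - 1250 = -1264)
A = 2 (A = (½)*6 - 1 = 3 - 1 = 2)
H(O, v) = √(O + v)
S*H(A, 7) = -1264*√(2 + 7) = -1264*√9 = -1264*3 = -3792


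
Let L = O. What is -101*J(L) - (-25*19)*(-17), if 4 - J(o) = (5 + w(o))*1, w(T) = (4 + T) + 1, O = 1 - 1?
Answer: -7469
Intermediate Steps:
O = 0
w(T) = 5 + T
L = 0
J(o) = -6 - o (J(o) = 4 - (5 + (5 + o)) = 4 - (10 + o) = 4 + (-10 - o) = -6 - o)
-101*J(L) - (-25*19)*(-17) = -101*(-6 - 1*0) - (-25*19)*(-17) = -101*(-6 + 0) - (-475)*(-17) = -101*(-6) - 1*8075 = 606 - 8075 = -7469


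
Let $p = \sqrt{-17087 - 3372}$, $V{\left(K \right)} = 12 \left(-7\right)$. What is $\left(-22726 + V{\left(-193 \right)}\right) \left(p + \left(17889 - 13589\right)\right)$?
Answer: $-98083000 - 22810 i \sqrt{20459} \approx -9.8083 \cdot 10^{7} - 3.2626 \cdot 10^{6} i$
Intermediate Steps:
$V{\left(K \right)} = -84$
$p = i \sqrt{20459}$ ($p = \sqrt{-20459} = i \sqrt{20459} \approx 143.03 i$)
$\left(-22726 + V{\left(-193 \right)}\right) \left(p + \left(17889 - 13589\right)\right) = \left(-22726 - 84\right) \left(i \sqrt{20459} + \left(17889 - 13589\right)\right) = - 22810 \left(i \sqrt{20459} + \left(17889 - 13589\right)\right) = - 22810 \left(i \sqrt{20459} + 4300\right) = - 22810 \left(4300 + i \sqrt{20459}\right) = -98083000 - 22810 i \sqrt{20459}$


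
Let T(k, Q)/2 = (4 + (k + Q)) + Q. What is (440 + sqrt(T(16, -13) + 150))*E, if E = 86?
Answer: 37840 + 86*sqrt(138) ≈ 38850.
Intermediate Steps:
T(k, Q) = 8 + 2*k + 4*Q (T(k, Q) = 2*((4 + (k + Q)) + Q) = 2*((4 + (Q + k)) + Q) = 2*((4 + Q + k) + Q) = 2*(4 + k + 2*Q) = 8 + 2*k + 4*Q)
(440 + sqrt(T(16, -13) + 150))*E = (440 + sqrt((8 + 2*16 + 4*(-13)) + 150))*86 = (440 + sqrt((8 + 32 - 52) + 150))*86 = (440 + sqrt(-12 + 150))*86 = (440 + sqrt(138))*86 = 37840 + 86*sqrt(138)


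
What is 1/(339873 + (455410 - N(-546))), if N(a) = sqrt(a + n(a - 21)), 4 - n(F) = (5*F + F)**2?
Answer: 795283/632486624235 + I*sqrt(11574146)/632486624235 ≈ 1.2574e-6 + 5.3789e-9*I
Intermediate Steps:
n(F) = 4 - 36*F**2 (n(F) = 4 - (5*F + F)**2 = 4 - (6*F)**2 = 4 - 36*F**2)
N(a) = sqrt(4 + a - 36*(-21 + a)**2) (N(a) = sqrt(a + (4 - 36*(a - 21)**2)) = sqrt(a + (4 - 36*(-21 + a)**2)) = sqrt(4 + a - 36*(-21 + a)**2))
1/(339873 + (455410 - N(-546))) = 1/(339873 + (455410 - sqrt(4 - 546 - 36*(-21 - 546)**2))) = 1/(339873 + (455410 - sqrt(4 - 546 - 36*(-567)**2))) = 1/(339873 + (455410 - sqrt(4 - 546 - 36*321489))) = 1/(339873 + (455410 - sqrt(4 - 546 - 11573604))) = 1/(339873 + (455410 - sqrt(-11574146))) = 1/(339873 + (455410 - I*sqrt(11574146))) = 1/(795283 - I*sqrt(11574146))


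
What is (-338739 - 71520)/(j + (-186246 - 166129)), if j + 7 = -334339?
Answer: 136753/228907 ≈ 0.59742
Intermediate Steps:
j = -334346 (j = -7 - 334339 = -334346)
(-338739 - 71520)/(j + (-186246 - 166129)) = (-338739 - 71520)/(-334346 + (-186246 - 166129)) = -410259/(-334346 - 352375) = -410259/(-686721) = -410259*(-1/686721) = 136753/228907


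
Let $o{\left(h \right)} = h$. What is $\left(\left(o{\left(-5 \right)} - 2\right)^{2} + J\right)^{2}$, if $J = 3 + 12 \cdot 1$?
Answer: $4096$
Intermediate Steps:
$J = 15$ ($J = 3 + 12 = 15$)
$\left(\left(o{\left(-5 \right)} - 2\right)^{2} + J\right)^{2} = \left(\left(-5 - 2\right)^{2} + 15\right)^{2} = \left(\left(-7\right)^{2} + 15\right)^{2} = \left(49 + 15\right)^{2} = 64^{2} = 4096$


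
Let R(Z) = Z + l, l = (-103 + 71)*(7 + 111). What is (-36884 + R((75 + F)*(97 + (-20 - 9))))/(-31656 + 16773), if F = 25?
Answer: 33860/14883 ≈ 2.2751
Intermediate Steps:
l = -3776 (l = -32*118 = -3776)
R(Z) = -3776 + Z (R(Z) = Z - 3776 = -3776 + Z)
(-36884 + R((75 + F)*(97 + (-20 - 9))))/(-31656 + 16773) = (-36884 + (-3776 + (75 + 25)*(97 + (-20 - 9))))/(-31656 + 16773) = (-36884 + (-3776 + 100*(97 - 29)))/(-14883) = (-36884 + (-3776 + 100*68))*(-1/14883) = (-36884 + (-3776 + 6800))*(-1/14883) = (-36884 + 3024)*(-1/14883) = -33860*(-1/14883) = 33860/14883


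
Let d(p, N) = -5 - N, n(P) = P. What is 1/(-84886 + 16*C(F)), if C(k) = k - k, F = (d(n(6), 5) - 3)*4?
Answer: -1/84886 ≈ -1.1781e-5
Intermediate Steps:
F = -52 (F = ((-5 - 1*5) - 3)*4 = ((-5 - 5) - 3)*4 = (-10 - 3)*4 = -13*4 = -52)
C(k) = 0
1/(-84886 + 16*C(F)) = 1/(-84886 + 16*0) = 1/(-84886 + 0) = 1/(-84886) = -1/84886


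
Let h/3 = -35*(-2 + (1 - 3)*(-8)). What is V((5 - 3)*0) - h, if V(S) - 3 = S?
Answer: 1473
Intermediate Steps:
V(S) = 3 + S
h = -1470 (h = 3*(-35*(-2 + (1 - 3)*(-8))) = 3*(-35*(-2 - 2*(-8))) = 3*(-35*(-2 + 16)) = 3*(-35*14) = 3*(-490) = -1470)
V((5 - 3)*0) - h = (3 + (5 - 3)*0) - 1*(-1470) = (3 + 2*0) + 1470 = (3 + 0) + 1470 = 3 + 1470 = 1473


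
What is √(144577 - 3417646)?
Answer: I*√3273069 ≈ 1809.2*I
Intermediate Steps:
√(144577 - 3417646) = √(-3273069) = I*√3273069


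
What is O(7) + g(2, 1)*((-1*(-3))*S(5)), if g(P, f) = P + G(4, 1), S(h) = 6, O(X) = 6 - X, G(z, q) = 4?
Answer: 107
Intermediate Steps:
g(P, f) = 4 + P (g(P, f) = P + 4 = 4 + P)
O(7) + g(2, 1)*((-1*(-3))*S(5)) = (6 - 1*7) + (4 + 2)*(-1*(-3)*6) = (6 - 7) + 6*(3*6) = -1 + 6*18 = -1 + 108 = 107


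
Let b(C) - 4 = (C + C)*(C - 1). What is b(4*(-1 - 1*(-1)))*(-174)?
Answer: -696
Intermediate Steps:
b(C) = 4 + 2*C*(-1 + C) (b(C) = 4 + (C + C)*(C - 1) = 4 + (2*C)*(-1 + C) = 4 + 2*C*(-1 + C))
b(4*(-1 - 1*(-1)))*(-174) = (4 - 8*(-1 - 1*(-1)) + 2*(4*(-1 - 1*(-1)))**2)*(-174) = (4 - 8*(-1 + 1) + 2*(4*(-1 + 1))**2)*(-174) = (4 - 8*0 + 2*(4*0)**2)*(-174) = (4 - 2*0 + 2*0**2)*(-174) = (4 + 0 + 2*0)*(-174) = (4 + 0 + 0)*(-174) = 4*(-174) = -696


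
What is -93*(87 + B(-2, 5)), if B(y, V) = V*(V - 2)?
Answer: -9486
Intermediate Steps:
B(y, V) = V*(-2 + V)
-93*(87 + B(-2, 5)) = -93*(87 + 5*(-2 + 5)) = -93*(87 + 5*3) = -93*(87 + 15) = -93*102 = -9486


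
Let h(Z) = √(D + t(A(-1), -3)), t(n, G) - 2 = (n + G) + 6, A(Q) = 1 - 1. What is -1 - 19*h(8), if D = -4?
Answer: -20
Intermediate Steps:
A(Q) = 0
t(n, G) = 8 + G + n (t(n, G) = 2 + ((n + G) + 6) = 2 + ((G + n) + 6) = 2 + (6 + G + n) = 8 + G + n)
h(Z) = 1 (h(Z) = √(-4 + (8 - 3 + 0)) = √(-4 + 5) = √1 = 1)
-1 - 19*h(8) = -1 - 19*1 = -1 - 19 = -20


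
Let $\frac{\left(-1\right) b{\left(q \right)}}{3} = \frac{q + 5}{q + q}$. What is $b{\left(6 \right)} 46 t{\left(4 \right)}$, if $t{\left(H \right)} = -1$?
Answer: $\frac{253}{2} \approx 126.5$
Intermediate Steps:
$b{\left(q \right)} = - \frac{3 \left(5 + q\right)}{2 q}$ ($b{\left(q \right)} = - 3 \frac{q + 5}{q + q} = - 3 \frac{5 + q}{2 q} = - \frac{3 \left(5 + q\right)}{2 q}$)
$b{\left(6 \right)} 46 t{\left(4 \right)} = \frac{3 \left(-5 - 6\right)}{2 \cdot 6} \cdot 46 \left(-1\right) = \frac{3}{2} \cdot \frac{1}{6} \left(-5 - 6\right) 46 \left(-1\right) = \frac{3}{2} \cdot \frac{1}{6} \left(-11\right) 46 \left(-1\right) = \left(- \frac{11}{4}\right) 46 \left(-1\right) = \left(- \frac{253}{2}\right) \left(-1\right) = \frac{253}{2}$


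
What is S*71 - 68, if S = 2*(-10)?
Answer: -1488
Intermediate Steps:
S = -20
S*71 - 68 = -20*71 - 68 = -1420 - 68 = -1488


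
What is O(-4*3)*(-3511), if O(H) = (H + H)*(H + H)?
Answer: -2022336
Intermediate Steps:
O(H) = 4*H² (O(H) = (2*H)*(2*H) = 4*H²)
O(-4*3)*(-3511) = (4*(-4*3)²)*(-3511) = (4*(-12)²)*(-3511) = (4*144)*(-3511) = 576*(-3511) = -2022336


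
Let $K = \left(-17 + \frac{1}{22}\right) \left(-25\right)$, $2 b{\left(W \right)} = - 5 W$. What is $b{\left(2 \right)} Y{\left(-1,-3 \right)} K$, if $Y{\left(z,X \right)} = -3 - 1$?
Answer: $\frac{93250}{11} \approx 8477.3$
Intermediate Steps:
$Y{\left(z,X \right)} = -4$ ($Y{\left(z,X \right)} = -3 - 1 = -4$)
$b{\left(W \right)} = - \frac{5 W}{2}$ ($b{\left(W \right)} = \frac{\left(-5\right) W}{2} = - \frac{5 W}{2}$)
$K = \frac{9325}{22}$ ($K = \left(-17 + \frac{1}{22}\right) \left(-25\right) = \left(- \frac{373}{22}\right) \left(-25\right) = \frac{9325}{22} \approx 423.86$)
$b{\left(2 \right)} Y{\left(-1,-3 \right)} K = \left(- \frac{5}{2}\right) 2 \left(-4\right) \frac{9325}{22} = \left(-5\right) \left(-4\right) \frac{9325}{22} = 20 \cdot \frac{9325}{22} = \frac{93250}{11}$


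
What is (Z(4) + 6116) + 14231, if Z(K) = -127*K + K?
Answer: 19843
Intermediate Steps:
Z(K) = -126*K
(Z(4) + 6116) + 14231 = (-126*4 + 6116) + 14231 = (-504 + 6116) + 14231 = 5612 + 14231 = 19843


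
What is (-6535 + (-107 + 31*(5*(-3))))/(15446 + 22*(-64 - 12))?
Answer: -7107/13774 ≈ -0.51597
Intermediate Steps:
(-6535 + (-107 + 31*(5*(-3))))/(15446 + 22*(-64 - 12)) = (-6535 + (-107 + 31*(-15)))/(15446 + 22*(-76)) = (-6535 + (-107 - 465))/(15446 - 1672) = (-6535 - 572)/13774 = -7107*1/13774 = -7107/13774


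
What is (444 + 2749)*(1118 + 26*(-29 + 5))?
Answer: 1577342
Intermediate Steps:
(444 + 2749)*(1118 + 26*(-29 + 5)) = 3193*(1118 + 26*(-24)) = 3193*(1118 - 624) = 3193*494 = 1577342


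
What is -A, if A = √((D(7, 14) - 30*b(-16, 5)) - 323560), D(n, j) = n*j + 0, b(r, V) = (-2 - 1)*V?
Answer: -2*I*√80753 ≈ -568.34*I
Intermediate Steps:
b(r, V) = -3*V
D(n, j) = j*n (D(n, j) = j*n + 0 = j*n)
A = 2*I*√80753 (A = √((14*7 - (-90)*5) - 323560) = √((98 - 30*(-15)) - 323560) = √((98 + 450) - 323560) = √(548 - 323560) = √(-323012) = 2*I*√80753 ≈ 568.34*I)
-A = -2*I*√80753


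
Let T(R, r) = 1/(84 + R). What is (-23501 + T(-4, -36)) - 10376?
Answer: -2710159/80 ≈ -33877.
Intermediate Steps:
(-23501 + T(-4, -36)) - 10376 = (-23501 + 1/(84 - 4)) - 10376 = (-23501 + 1/80) - 10376 = -1880079/80 - 10376 = -2710159/80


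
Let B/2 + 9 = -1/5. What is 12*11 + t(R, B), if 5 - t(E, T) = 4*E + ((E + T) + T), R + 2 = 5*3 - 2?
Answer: 594/5 ≈ 118.80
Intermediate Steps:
R = 11 (R = -2 + (5*3 - 2) = -2 + (15 - 2) = -2 + 13 = 11)
B = -92/5 (B = -18 + 2*(-1/5) = -18 + 2*(-1*⅕) = -18 + 2*(-⅕) = -18 - ⅖ = -92/5 ≈ -18.400)
t(E, T) = 5 - 5*E - 2*T (t(E, T) = 5 - (4*E + ((E + T) + T)) = 5 - (4*E + (E + 2*T)) = 5 - (2*T + 5*E) = 5 + (-5*E - 2*T) = 5 - 5*E - 2*T)
12*11 + t(R, B) = 12*11 + (5 - 5*11 - 2*(-92/5)) = 132 + (5 - 55 + 184/5) = 132 - 66/5 = 594/5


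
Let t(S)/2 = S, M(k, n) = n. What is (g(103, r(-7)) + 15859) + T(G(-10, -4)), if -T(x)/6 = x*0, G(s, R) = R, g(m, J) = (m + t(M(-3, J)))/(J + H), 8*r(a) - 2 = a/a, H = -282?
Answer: 35729497/2253 ≈ 15859.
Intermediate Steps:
t(S) = 2*S
r(a) = 3/8 (r(a) = ¼ + (a/a)/8 = ¼ + (⅛)*1 = ¼ + ⅛ = 3/8)
g(m, J) = (m + 2*J)/(-282 + J) (g(m, J) = (m + 2*J)/(J - 282) = (m + 2*J)/(-282 + J))
T(x) = 0 (T(x) = -6*x*0 = -6*0 = 0)
(g(103, r(-7)) + 15859) + T(G(-10, -4)) = ((103 + 2*(3/8))/(-282 + 3/8) + 15859) + 0 = ((103 + ¾)/(-2253/8) + 15859) + 0 = (-8/2253*415/4 + 15859) + 0 = (-830/2253 + 15859) + 0 = 35729497/2253 + 0 = 35729497/2253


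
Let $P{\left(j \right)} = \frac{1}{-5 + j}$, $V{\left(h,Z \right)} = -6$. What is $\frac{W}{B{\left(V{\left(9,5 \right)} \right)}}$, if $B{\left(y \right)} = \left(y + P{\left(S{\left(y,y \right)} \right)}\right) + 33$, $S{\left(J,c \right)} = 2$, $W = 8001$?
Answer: $\frac{24003}{80} \approx 300.04$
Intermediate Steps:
$B{\left(y \right)} = \frac{98}{3} + y$ ($B{\left(y \right)} = \left(y + \frac{1}{-5 + 2}\right) + 33 = \left(y + \frac{1}{-3}\right) + 33 = \left(y - \frac{1}{3}\right) + 33 = \left(- \frac{1}{3} + y\right) + 33 = \frac{98}{3} + y$)
$\frac{W}{B{\left(V{\left(9,5 \right)} \right)}} = \frac{8001}{\frac{98}{3} - 6} = \frac{8001}{\frac{80}{3}} = 8001 \cdot \frac{3}{80} = \frac{24003}{80}$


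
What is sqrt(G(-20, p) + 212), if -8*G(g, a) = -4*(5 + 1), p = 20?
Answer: sqrt(215) ≈ 14.663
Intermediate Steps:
G(g, a) = 3 (G(g, a) = -(-1)*(5 + 1)/2 = -(-1)*6/2 = -1/8*(-24) = 3)
sqrt(G(-20, p) + 212) = sqrt(3 + 212) = sqrt(215)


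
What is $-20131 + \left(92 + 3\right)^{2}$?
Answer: $-11106$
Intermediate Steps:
$-20131 + \left(92 + 3\right)^{2} = -20131 + 95^{2} = -20131 + 9025 = -11106$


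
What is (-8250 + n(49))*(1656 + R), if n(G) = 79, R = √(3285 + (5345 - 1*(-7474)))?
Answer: -13531176 - 16342*√4026 ≈ -1.4568e+7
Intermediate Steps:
R = 2*√4026 (R = √(3285 + (5345 + 7474)) = √(3285 + 12819) = √16104 = 2*√4026 ≈ 126.90)
(-8250 + n(49))*(1656 + R) = (-8250 + 79)*(1656 + 2*√4026) = -8171*(1656 + 2*√4026) = -13531176 - 16342*√4026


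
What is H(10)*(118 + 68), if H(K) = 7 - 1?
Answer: 1116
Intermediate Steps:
H(K) = 6
H(10)*(118 + 68) = 6*(118 + 68) = 6*186 = 1116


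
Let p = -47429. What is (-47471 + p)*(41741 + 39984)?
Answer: -7755702500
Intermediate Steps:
(-47471 + p)*(41741 + 39984) = (-47471 - 47429)*(41741 + 39984) = -94900*81725 = -7755702500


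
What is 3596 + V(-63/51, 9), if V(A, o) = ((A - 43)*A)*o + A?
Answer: 1181015/289 ≈ 4086.6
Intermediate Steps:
V(A, o) = A + A*o*(-43 + A) (V(A, o) = ((-43 + A)*A)*o + A = (A*(-43 + A))*o + A = A*o*(-43 + A) + A = A + A*o*(-43 + A))
3596 + V(-63/51, 9) = 3596 + (-63/51)*(1 - 43*9 - 63/51*9) = 3596 + (-63*1/51)*(1 - 387 - 63*1/51*9) = 3596 - 21*(1 - 387 - 21/17*9)/17 = 3596 - 21*(1 - 387 - 189/17)/17 = 3596 - 21/17*(-6751/17) = 3596 + 141771/289 = 1181015/289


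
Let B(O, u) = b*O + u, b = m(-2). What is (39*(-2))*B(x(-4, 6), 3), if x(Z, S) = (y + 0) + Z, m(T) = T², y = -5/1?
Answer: 2574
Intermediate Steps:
y = -5 (y = -5*1 = -5)
b = 4 (b = (-2)² = 4)
x(Z, S) = -5 + Z (x(Z, S) = (-5 + 0) + Z = -5 + Z)
B(O, u) = u + 4*O (B(O, u) = 4*O + u = u + 4*O)
(39*(-2))*B(x(-4, 6), 3) = (39*(-2))*(3 + 4*(-5 - 4)) = -78*(3 + 4*(-9)) = -78*(3 - 36) = -78*(-33) = 2574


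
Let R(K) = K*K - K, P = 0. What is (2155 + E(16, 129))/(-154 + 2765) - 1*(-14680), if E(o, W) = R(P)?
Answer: 38331635/2611 ≈ 14681.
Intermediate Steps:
R(K) = K² - K
E(o, W) = 0 (E(o, W) = 0*(-1 + 0) = 0*(-1) = 0)
(2155 + E(16, 129))/(-154 + 2765) - 1*(-14680) = (2155 + 0)/(-154 + 2765) - 1*(-14680) = 2155/2611 + 14680 = 38331635/2611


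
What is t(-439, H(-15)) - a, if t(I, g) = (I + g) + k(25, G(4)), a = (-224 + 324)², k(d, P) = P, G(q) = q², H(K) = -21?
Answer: -10444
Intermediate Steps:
a = 10000 (a = 100² = 10000)
t(I, g) = 16 + I + g (t(I, g) = (I + g) + 4² = (I + g) + 16 = 16 + I + g)
t(-439, H(-15)) - a = (16 - 439 - 21) - 1*10000 = -444 - 10000 = -10444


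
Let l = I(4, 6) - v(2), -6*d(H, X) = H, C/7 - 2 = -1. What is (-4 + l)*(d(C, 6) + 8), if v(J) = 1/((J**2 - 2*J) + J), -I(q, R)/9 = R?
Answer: -1599/4 ≈ -399.75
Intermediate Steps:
C = 7 (C = 14 + 7*(-1) = 14 - 7 = 7)
d(H, X) = -H/6
I(q, R) = -9*R
v(J) = 1/(J**2 - J)
l = -109/2 (l = -9*6 - 1/(2*(-1 + 2)) = -54 - 1/(2*1) = -54 - 1/2 = -109/2 ≈ -54.500)
(-4 + l)*(d(C, 6) + 8) = (-4 - 109/2)*(-1/6*7 + 8) = -117*(-7/6 + 8)/2 = -117/2*41/6 = -1599/4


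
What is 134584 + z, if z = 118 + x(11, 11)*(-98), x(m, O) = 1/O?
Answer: 1481624/11 ≈ 1.3469e+5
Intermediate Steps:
z = 1200/11 (z = 118 - 98/11 = 1200/11 ≈ 109.09)
134584 + z = 134584 + 1200/11 = 1481624/11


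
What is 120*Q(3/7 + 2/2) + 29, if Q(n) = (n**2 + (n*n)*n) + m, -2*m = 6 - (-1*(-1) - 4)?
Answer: 28727/343 ≈ 83.752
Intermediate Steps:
m = -9/2 (m = -(6 - (-1*(-1) - 4))/2 = -(6 - (1 - 4))/2 = -(6 - 1*(-3))/2 = -(6 + 3)/2 = -1/2*9 = -9/2 ≈ -4.5000)
Q(n) = -9/2 + n**2 + n**3 (Q(n) = (n**2 + (n*n)*n) - 9/2 = (n**2 + n**2*n) - 9/2 = (n**2 + n**3) - 9/2 = -9/2 + n**2 + n**3)
120*Q(3/7 + 2/2) + 29 = 120*(-9/2 + (3/7 + 2/2)**2 + (3/7 + 2/2)**3) + 29 = 120*(-9/2 + (3*(1/7) + 2*(1/2))**2 + (3*(1/7) + 2*(1/2))**3) + 29 = 120*(-9/2 + (3/7 + 1)**2 + (3/7 + 1)**3) + 29 = 120*(-9/2 + (10/7)**2 + (10/7)**3) + 29 = 120*(-9/2 + 100/49 + 1000/343) + 29 = 120*(313/686) + 29 = 18780/343 + 29 = 28727/343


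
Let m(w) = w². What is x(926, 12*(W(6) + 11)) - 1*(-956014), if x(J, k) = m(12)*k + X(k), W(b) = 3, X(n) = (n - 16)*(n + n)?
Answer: 1031278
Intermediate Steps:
X(n) = 2*n*(-16 + n) (X(n) = (-16 + n)*(2*n) = 2*n*(-16 + n))
x(J, k) = 144*k + 2*k*(-16 + k) (x(J, k) = 12²*k + 2*k*(-16 + k) = 144*k + 2*k*(-16 + k))
x(926, 12*(W(6) + 11)) - 1*(-956014) = 2*(12*(3 + 11))*(56 + 12*(3 + 11)) - 1*(-956014) = 2*(12*14)*(56 + 12*14) + 956014 = 2*168*(56 + 168) + 956014 = 2*168*224 + 956014 = 75264 + 956014 = 1031278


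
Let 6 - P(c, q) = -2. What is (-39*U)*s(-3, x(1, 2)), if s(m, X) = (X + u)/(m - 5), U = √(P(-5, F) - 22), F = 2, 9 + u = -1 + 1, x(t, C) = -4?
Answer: -507*I*√14/8 ≈ -237.13*I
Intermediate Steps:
u = -9 (u = -9 + (-1 + 1) = -9 + 0 = -9)
P(c, q) = 8 (P(c, q) = 6 - 1*(-2) = 6 + 2 = 8)
U = I*√14 (U = √(8 - 22) = √(-14) = I*√14 ≈ 3.7417*I)
s(m, X) = (-9 + X)/(-5 + m) (s(m, X) = (X - 9)/(m - 5) = (-9 + X)/(-5 + m))
(-39*U)*s(-3, x(1, 2)) = (-39*I*√14)*((-9 - 4)/(-5 - 3)) = (-39*I*√14)*(-13/(-8)) = (-39*I*√14)*(-⅛*(-13)) = -39*I*√14*(13/8) = -507*I*√14/8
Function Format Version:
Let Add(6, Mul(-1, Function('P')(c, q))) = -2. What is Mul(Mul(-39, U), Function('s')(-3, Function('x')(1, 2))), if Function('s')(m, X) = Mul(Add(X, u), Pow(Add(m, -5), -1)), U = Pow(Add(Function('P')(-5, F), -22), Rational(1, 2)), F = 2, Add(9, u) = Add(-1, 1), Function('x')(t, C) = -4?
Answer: Mul(Rational(-507, 8), I, Pow(14, Rational(1, 2))) ≈ Mul(-237.13, I)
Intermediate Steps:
u = -9 (u = Add(-9, Add(-1, 1)) = Add(-9, 0) = -9)
Function('P')(c, q) = 8 (Function('P')(c, q) = Add(6, Mul(-1, -2)) = Add(6, 2) = 8)
U = Mul(I, Pow(14, Rational(1, 2))) (U = Pow(Add(8, -22), Rational(1, 2)) = Pow(-14, Rational(1, 2)) = Mul(I, Pow(14, Rational(1, 2))) ≈ Mul(3.7417, I))
Function('s')(m, X) = Mul(Pow(Add(-5, m), -1), Add(-9, X)) (Function('s')(m, X) = Mul(Add(X, -9), Pow(Add(m, -5), -1)) = Mul(Add(-9, X), Pow(Add(-5, m), -1)) = Mul(Pow(Add(-5, m), -1), Add(-9, X)))
Mul(Mul(-39, U), Function('s')(-3, Function('x')(1, 2))) = Mul(Mul(-39, Mul(I, Pow(14, Rational(1, 2)))), Mul(Pow(Add(-5, -3), -1), Add(-9, -4))) = Mul(Mul(-39, I, Pow(14, Rational(1, 2))), Mul(Pow(-8, -1), -13)) = Mul(Mul(-39, I, Pow(14, Rational(1, 2))), Mul(Rational(-1, 8), -13)) = Mul(Mul(-39, I, Pow(14, Rational(1, 2))), Rational(13, 8)) = Mul(Rational(-507, 8), I, Pow(14, Rational(1, 2)))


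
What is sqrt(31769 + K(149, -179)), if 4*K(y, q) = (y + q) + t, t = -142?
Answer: sqrt(31726) ≈ 178.12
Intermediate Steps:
K(y, q) = -71/2 + q/4 + y/4 (K(y, q) = ((y + q) - 142)/4 = ((q + y) - 142)/4 = (-142 + q + y)/4 = -71/2 + q/4 + y/4)
sqrt(31769 + K(149, -179)) = sqrt(31769 + (-71/2 + (1/4)*(-179) + (1/4)*149)) = sqrt(31769 + (-71/2 - 179/4 + 149/4)) = sqrt(31769 - 43) = sqrt(31726)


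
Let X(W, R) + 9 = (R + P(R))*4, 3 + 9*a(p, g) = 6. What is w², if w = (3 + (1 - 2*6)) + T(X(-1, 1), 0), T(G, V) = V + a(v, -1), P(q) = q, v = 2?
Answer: 529/9 ≈ 58.778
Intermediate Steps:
a(p, g) = ⅓ (a(p, g) = -⅓ + (⅑)*6 = -⅓ + ⅔ = ⅓)
X(W, R) = -9 + 8*R (X(W, R) = -9 + (R + R)*4 = -9 + (2*R)*4 = -9 + 8*R)
T(G, V) = ⅓ + V (T(G, V) = V + ⅓ = ⅓ + V)
w = -23/3 (w = (3 + (1 - 2*6)) + (⅓ + 0) = (3 + (1 - 12)) + ⅓ = (3 - 11) + ⅓ = -8 + ⅓ = -23/3 ≈ -7.6667)
w² = (-23/3)² = 529/9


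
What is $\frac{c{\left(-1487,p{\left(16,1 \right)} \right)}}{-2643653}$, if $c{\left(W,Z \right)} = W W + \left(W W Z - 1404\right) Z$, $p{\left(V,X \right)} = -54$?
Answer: $- \frac{6450055789}{2643653} \approx -2439.8$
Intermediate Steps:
$c{\left(W,Z \right)} = W^{2} + Z \left(-1404 + Z W^{2}\right)$ ($c{\left(W,Z \right)} = W^{2} + \left(W^{2} Z - 1404\right) Z = W^{2} + \left(Z W^{2} - 1404\right) Z = W^{2} + \left(-1404 + Z W^{2}\right) Z = W^{2} + Z \left(-1404 + Z W^{2}\right)$)
$\frac{c{\left(-1487,p{\left(16,1 \right)} \right)}}{-2643653} = \frac{\left(-1487\right)^{2} - -75816 + \left(-1487\right)^{2} \left(-54\right)^{2}}{-2643653} = \left(2211169 + 75816 + 2211169 \cdot 2916\right) \left(- \frac{1}{2643653}\right) = \left(2211169 + 75816 + 6447768804\right) \left(- \frac{1}{2643653}\right) = 6450055789 \left(- \frac{1}{2643653}\right) = - \frac{6450055789}{2643653}$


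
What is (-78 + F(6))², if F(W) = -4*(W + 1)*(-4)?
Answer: 1156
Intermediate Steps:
F(W) = 16 + 16*W (F(W) = -4*(1 + W)*(-4) = (-4 - 4*W)*(-4) = 16 + 16*W)
(-78 + F(6))² = (-78 + (16 + 16*6))² = (-78 + (16 + 96))² = (-78 + 112)² = 34² = 1156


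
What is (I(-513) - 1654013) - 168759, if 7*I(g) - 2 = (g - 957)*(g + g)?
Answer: -11251182/7 ≈ -1.6073e+6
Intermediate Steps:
I(g) = 2/7 + 2*g*(-957 + g)/7 (I(g) = 2/7 + ((g - 957)*(g + g))/7 = 2/7 + ((-957 + g)*(2*g))/7 = 2/7 + (2*g*(-957 + g))/7 = 2/7 + 2*g*(-957 + g)/7)
(I(-513) - 1654013) - 168759 = ((2/7 - 1914/7*(-513) + (2/7)*(-513)²) - 1654013) - 168759 = ((2/7 + 981882/7 + (2/7)*263169) - 1654013) - 168759 = ((2/7 + 981882/7 + 526338/7) - 1654013) - 168759 = (1508222/7 - 1654013) - 168759 = -10069869/7 - 168759 = -11251182/7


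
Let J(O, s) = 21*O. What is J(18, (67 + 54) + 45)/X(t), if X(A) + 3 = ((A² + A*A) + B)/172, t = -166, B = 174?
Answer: 32508/27385 ≈ 1.1871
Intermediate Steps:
X(A) = -171/86 + A²/86 (X(A) = -3 + ((A² + A*A) + 174)/172 = -3 + ((A² + A²) + 174)*(1/172) = -3 + (2*A² + 174)*(1/172) = -3 + (174 + 2*A²)*(1/172) = -3 + (87/86 + A²/86) = -171/86 + A²/86)
J(18, (67 + 54) + 45)/X(t) = (21*18)/(-171/86 + (1/86)*(-166)²) = 378/(-171/86 + (1/86)*27556) = 378/(-171/86 + 13778/43) = 378/(27385/86) = 378*(86/27385) = 32508/27385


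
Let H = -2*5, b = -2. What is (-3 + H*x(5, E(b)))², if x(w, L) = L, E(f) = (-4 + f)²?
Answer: 131769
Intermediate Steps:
H = -10
(-3 + H*x(5, E(b)))² = (-3 - 10*(-4 - 2)²)² = (-3 - 10*(-6)²)² = (-3 - 10*36)² = (-3 - 360)² = (-363)² = 131769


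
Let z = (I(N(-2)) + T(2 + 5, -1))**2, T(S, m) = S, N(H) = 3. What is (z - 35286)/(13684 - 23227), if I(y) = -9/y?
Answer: 35270/9543 ≈ 3.6959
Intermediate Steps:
z = 16 (z = (-9/3 + (2 + 5))**2 = (-9*1/3 + 7)**2 = (-3 + 7)**2 = 4**2 = 16)
(z - 35286)/(13684 - 23227) = (16 - 35286)/(13684 - 23227) = -35270/(-9543) = -35270*(-1/9543) = 35270/9543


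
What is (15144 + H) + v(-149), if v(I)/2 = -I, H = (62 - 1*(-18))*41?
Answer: 18722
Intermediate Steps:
H = 3280 (H = (62 + 18)*41 = 80*41 = 3280)
v(I) = -2*I (v(I) = 2*(-I) = -2*I)
(15144 + H) + v(-149) = (15144 + 3280) - 2*(-149) = 18424 + 298 = 18722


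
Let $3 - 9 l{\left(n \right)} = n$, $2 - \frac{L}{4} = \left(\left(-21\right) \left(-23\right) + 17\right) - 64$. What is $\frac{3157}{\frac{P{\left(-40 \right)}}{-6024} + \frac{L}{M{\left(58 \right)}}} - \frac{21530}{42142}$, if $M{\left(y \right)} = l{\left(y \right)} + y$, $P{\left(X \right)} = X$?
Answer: $- \frac{23518851574502}{247848417127} \approx -94.892$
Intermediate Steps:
$L = -1736$ ($L = 8 - 4 \left(\left(\left(-21\right) \left(-23\right) + 17\right) - 64\right) = 8 - 4 \left(\left(483 + 17\right) - 64\right) = 8 - 4 \left(500 - 64\right) = 8 - 1744 = -1736$)
$l{\left(n \right)} = \frac{1}{3} - \frac{n}{9}$
$M{\left(y \right)} = \frac{1}{3} + \frac{8 y}{9}$ ($M{\left(y \right)} = \left(\frac{1}{3} - \frac{y}{9}\right) + y = \frac{1}{3} + \frac{8 y}{9}$)
$\frac{3157}{\frac{P{\left(-40 \right)}}{-6024} + \frac{L}{M{\left(58 \right)}}} - \frac{21530}{42142} = \frac{3157}{- \frac{40}{-6024} - \frac{1736}{\frac{1}{3} + \frac{8}{9} \cdot 58}} - \frac{21530}{42142} = \frac{3157}{\left(-40\right) \left(- \frac{1}{6024}\right) - \frac{1736}{\frac{1}{3} + \frac{464}{9}}} - \frac{10765}{21071} = \frac{3157}{\frac{5}{753} - \frac{1736}{\frac{467}{9}}} - \frac{10765}{21071} = \frac{3157}{\frac{5}{753} - \frac{15624}{467}} - \frac{10765}{21071} = \frac{3157}{- \frac{11762537}{351651}} - \frac{10765}{21071} = 3157 \left(- \frac{351651}{11762537}\right) - \frac{10765}{21071} = - \frac{1110162207}{11762537} - \frac{10765}{21071} = - \frac{23518851574502}{247848417127}$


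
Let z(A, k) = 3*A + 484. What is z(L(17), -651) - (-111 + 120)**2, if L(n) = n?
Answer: 454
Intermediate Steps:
z(A, k) = 484 + 3*A
z(L(17), -651) - (-111 + 120)**2 = (484 + 3*17) - (-111 + 120)**2 = (484 + 51) - 1*9**2 = 535 - 1*81 = 535 - 81 = 454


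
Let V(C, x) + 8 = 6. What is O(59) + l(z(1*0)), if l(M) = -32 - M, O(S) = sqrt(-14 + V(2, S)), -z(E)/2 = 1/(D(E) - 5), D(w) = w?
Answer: -162/5 + 4*I ≈ -32.4 + 4.0*I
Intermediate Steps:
V(C, x) = -2 (V(C, x) = -8 + 6 = -2)
z(E) = -2/(-5 + E) (z(E) = -2/(E - 5) = -2/(-5 + E))
O(S) = 4*I (O(S) = sqrt(-14 - 2) = sqrt(-16) = 4*I)
O(59) + l(z(1*0)) = 4*I + (-32 - (-2)/(-5 + 1*0)) = 4*I + (-32 - (-2)/(-5 + 0)) = 4*I + (-32 - (-2)/(-5)) = 4*I + (-32 - (-2)*(-1)/5) = 4*I + (-32 - 1*2/5) = 4*I + (-32 - 2/5) = 4*I - 162/5 = -162/5 + 4*I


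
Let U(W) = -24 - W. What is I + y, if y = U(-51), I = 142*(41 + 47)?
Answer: 12523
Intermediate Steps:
I = 12496 (I = 142*88 = 12496)
y = 27 (y = -24 - 1*(-51) = -24 + 51 = 27)
I + y = 12496 + 27 = 12523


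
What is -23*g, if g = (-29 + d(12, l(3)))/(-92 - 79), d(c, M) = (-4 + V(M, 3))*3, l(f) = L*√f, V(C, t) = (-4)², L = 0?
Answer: 161/171 ≈ 0.94152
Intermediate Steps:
V(C, t) = 16
l(f) = 0 (l(f) = 0*√f = 0)
d(c, M) = 36 (d(c, M) = (-4 + 16)*3 = 12*3 = 36)
g = -7/171 (g = (-29 + 36)/(-92 - 79) = 7/(-171) = 7*(-1/171) = -7/171 ≈ -0.040936)
-23*g = -23*(-7/171) = 161/171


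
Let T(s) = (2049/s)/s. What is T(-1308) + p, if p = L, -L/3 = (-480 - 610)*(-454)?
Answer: -846638158357/570288 ≈ -1.4846e+6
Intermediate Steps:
T(s) = 2049/s²
L = -1484580 (L = -3*(-480 - 610)*(-454) = -(-3270)*(-454) = -3*494860 = -1484580)
p = -1484580
T(-1308) + p = 2049/(-1308)² - 1484580 = 2049*(1/1710864) - 1484580 = 683/570288 - 1484580 = -846638158357/570288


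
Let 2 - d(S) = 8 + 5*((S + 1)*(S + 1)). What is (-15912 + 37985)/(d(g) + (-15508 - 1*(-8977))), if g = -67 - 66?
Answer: -22073/93657 ≈ -0.23568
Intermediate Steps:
g = -133
d(S) = -6 - 5*(1 + S)**2 (d(S) = 2 - (8 + 5*((S + 1)*(S + 1))) = 2 - (8 + 5*((1 + S)*(1 + S))) = 2 - (8 + 5*(1 + S)**2) = 2 + (-8 - 5*(1 + S)**2) = -6 - 5*(1 + S)**2)
(-15912 + 37985)/(d(g) + (-15508 - 1*(-8977))) = (-15912 + 37985)/((-6 - 5*(1 - 133)**2) + (-15508 - 1*(-8977))) = 22073/((-6 - 5*(-132)**2) + (-15508 + 8977)) = 22073/((-6 - 5*17424) - 6531) = 22073/((-6 - 87120) - 6531) = 22073/(-87126 - 6531) = 22073/(-93657) = 22073*(-1/93657) = -22073/93657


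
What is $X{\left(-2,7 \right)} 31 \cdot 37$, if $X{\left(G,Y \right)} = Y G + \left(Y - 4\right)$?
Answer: $-12617$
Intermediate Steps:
$X{\left(G,Y \right)} = -4 + Y + G Y$ ($X{\left(G,Y \right)} = G Y + \left(Y - 4\right) = G Y + \left(-4 + Y\right) = -4 + Y + G Y$)
$X{\left(-2,7 \right)} 31 \cdot 37 = \left(-4 + 7 - 14\right) 31 \cdot 37 = \left(-11\right) 31 \cdot 37 = \left(-341\right) 37 = -12617$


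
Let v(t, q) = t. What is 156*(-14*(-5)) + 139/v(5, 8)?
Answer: 54739/5 ≈ 10948.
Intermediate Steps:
156*(-14*(-5)) + 139/v(5, 8) = 156*(-14*(-5)) + 139/5 = 156*70 + 139*(⅕) = 10920 + 139/5 = 54739/5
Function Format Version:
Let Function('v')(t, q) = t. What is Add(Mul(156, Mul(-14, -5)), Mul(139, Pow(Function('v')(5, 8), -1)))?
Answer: Rational(54739, 5) ≈ 10948.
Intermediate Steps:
Add(Mul(156, Mul(-14, -5)), Mul(139, Pow(Function('v')(5, 8), -1))) = Add(Mul(156, Mul(-14, -5)), Mul(139, Pow(5, -1))) = Add(Mul(156, 70), Mul(139, Rational(1, 5))) = Add(10920, Rational(139, 5)) = Rational(54739, 5)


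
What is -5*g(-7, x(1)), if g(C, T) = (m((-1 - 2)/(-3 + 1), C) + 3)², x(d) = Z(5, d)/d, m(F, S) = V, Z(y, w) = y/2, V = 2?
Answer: -125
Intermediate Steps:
Z(y, w) = y/2 (Z(y, w) = y*(½) = y/2)
m(F, S) = 2
x(d) = 5/(2*d) (x(d) = ((½)*5)/d = 5/(2*d))
g(C, T) = 25 (g(C, T) = (2 + 3)² = 5² = 25)
-5*g(-7, x(1)) = -5*25 = -125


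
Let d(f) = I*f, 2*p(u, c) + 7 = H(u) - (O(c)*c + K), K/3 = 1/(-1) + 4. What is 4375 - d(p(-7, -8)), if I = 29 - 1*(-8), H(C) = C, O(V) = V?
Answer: 11969/2 ≈ 5984.5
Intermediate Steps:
K = 9 (K = 3*(1/(-1) + 4) = 3*(1*(-1) + 4) = 3*(-1 + 4) = 3*3 = 9)
I = 37 (I = 29 + 8 = 37)
p(u, c) = -8 + u/2 - c**2/2 (p(u, c) = -7/2 + (u - (c*c + 9))/2 = -7/2 + (u - (c**2 + 9))/2 = -7/2 + (u - (9 + c**2))/2 = -7/2 + (u + (-9 - c**2))/2 = -7/2 + (-9 + u - c**2)/2 = -7/2 + (-9/2 + u/2 - c**2/2) = -8 + u/2 - c**2/2)
d(f) = 37*f
4375 - d(p(-7, -8)) = 4375 - 37*(-8 + (1/2)*(-7) - 1/2*(-8)**2) = 4375 - 37*(-8 - 7/2 - 1/2*64) = 4375 - 37*(-8 - 7/2 - 32) = 4375 - 37*(-87)/2 = 4375 - 1*(-3219/2) = 4375 + 3219/2 = 11969/2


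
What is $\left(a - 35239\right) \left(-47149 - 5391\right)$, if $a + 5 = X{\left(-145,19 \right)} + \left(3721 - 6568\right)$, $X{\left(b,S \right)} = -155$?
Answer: $2009444840$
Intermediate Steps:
$a = -3007$ ($a = -5 + \left(-155 + \left(3721 - 6568\right)\right) = -5 - 3002 = -3007$)
$\left(a - 35239\right) \left(-47149 - 5391\right) = \left(-3007 - 35239\right) \left(-47149 - 5391\right) = \left(-38246\right) \left(-52540\right) = 2009444840$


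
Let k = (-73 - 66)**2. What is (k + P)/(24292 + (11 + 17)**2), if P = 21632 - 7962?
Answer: 32991/25076 ≈ 1.3156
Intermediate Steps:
P = 13670
k = 19321 (k = (-139)**2 = 19321)
(k + P)/(24292 + (11 + 17)**2) = (19321 + 13670)/(24292 + (11 + 17)**2) = 32991/(24292 + 28**2) = 32991/(24292 + 784) = 32991/25076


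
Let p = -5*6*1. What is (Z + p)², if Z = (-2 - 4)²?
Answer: 36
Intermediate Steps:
p = -30 (p = -30*1 = -30)
Z = 36 (Z = (-6)² = 36)
(Z + p)² = (36 - 30)² = 6² = 36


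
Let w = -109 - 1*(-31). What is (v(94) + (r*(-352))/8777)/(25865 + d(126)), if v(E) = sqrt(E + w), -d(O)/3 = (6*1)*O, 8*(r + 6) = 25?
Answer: 5160/29587267 ≈ 0.00017440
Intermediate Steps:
r = -23/8 (r = -6 + (1/8)*25 = -6 + 25/8 = -23/8 ≈ -2.8750)
d(O) = -18*O (d(O) = -3*6*1*O = -18*O)
w = -78 (w = -109 + 31 = -78)
v(E) = sqrt(-78 + E) (v(E) = sqrt(E - 78) = sqrt(-78 + E))
(v(94) + (r*(-352))/8777)/(25865 + d(126)) = (sqrt(-78 + 94) - 23/8*(-352)/8777)/(25865 - 18*126) = (sqrt(16) + 1012*(1/8777))/(25865 - 2268) = (4 + 1012/8777)/23597 = (36120/8777)*(1/23597) = 5160/29587267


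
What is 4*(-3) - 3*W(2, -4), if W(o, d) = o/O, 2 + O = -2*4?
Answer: -57/5 ≈ -11.400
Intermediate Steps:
O = -10 (O = -2 - 2*4 = -2 - 8 = -10)
W(o, d) = -o/10 (W(o, d) = o/(-10) = o*(-⅒) = -o/10)
4*(-3) - 3*W(2, -4) = 4*(-3) - (-3)*2/10 = -12 - 3*(-⅕) = -12 + ⅗ = -57/5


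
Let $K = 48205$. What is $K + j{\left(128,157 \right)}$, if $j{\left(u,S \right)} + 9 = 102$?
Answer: $48298$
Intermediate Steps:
$j{\left(u,S \right)} = 93$ ($j{\left(u,S \right)} = -9 + 102 = 93$)
$K + j{\left(128,157 \right)} = 48205 + 93 = 48298$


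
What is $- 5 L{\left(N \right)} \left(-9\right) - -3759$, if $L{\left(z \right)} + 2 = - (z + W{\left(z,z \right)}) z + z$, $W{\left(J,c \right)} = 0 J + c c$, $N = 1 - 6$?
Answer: $7944$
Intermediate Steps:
$N = -5$ ($N = 1 - 6 = -5$)
$W{\left(J,c \right)} = c^{2}$ ($W{\left(J,c \right)} = 0 + c^{2} = c^{2}$)
$L{\left(z \right)} = -2 + z + z \left(- z - z^{2}\right)$ ($L{\left(z \right)} = -2 + \left(- (z + z^{2}) z + z\right) = -2 + \left(\left(- z - z^{2}\right) z + z\right) = -2 + \left(z \left(- z - z^{2}\right) + z\right) = -2 + \left(z + z \left(- z - z^{2}\right)\right) = -2 + z + z \left(- z - z^{2}\right)$)
$- 5 L{\left(N \right)} \left(-9\right) - -3759 = - 5 \left(-2 - 5 - \left(-5\right)^{2} - \left(-5\right)^{3}\right) \left(-9\right) - -3759 = - 5 \left(-2 - 5 - 25 - -125\right) \left(-9\right) + 3759 = - 5 \left(-2 - 5 - 25 + 125\right) \left(-9\right) + 3759 = \left(-5\right) 93 \left(-9\right) + 3759 = \left(-465\right) \left(-9\right) + 3759 = 4185 + 3759 = 7944$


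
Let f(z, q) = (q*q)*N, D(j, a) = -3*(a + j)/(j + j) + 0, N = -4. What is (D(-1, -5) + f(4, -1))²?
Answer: 169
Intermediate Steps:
D(j, a) = -3*(a + j)/(2*j) (D(j, a) = -3*(a + j)/(2*j) + 0 = -3*(a + j)/(2*j))
f(z, q) = -4*q² (f(z, q) = (q*q)*(-4) = q²*(-4) = -4*q²)
(D(-1, -5) + f(4, -1))² = ((3/2)*(-1*(-5) - 1*(-1))/(-1) - 4*(-1)²)² = ((3/2)*(-1)*(5 + 1) - 4*1)² = ((3/2)*(-1)*6 - 4)² = (-9 - 4)² = (-13)² = 169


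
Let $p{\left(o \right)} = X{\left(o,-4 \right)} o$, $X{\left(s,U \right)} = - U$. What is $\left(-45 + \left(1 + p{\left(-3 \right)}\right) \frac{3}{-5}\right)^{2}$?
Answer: $\frac{36864}{25} \approx 1474.6$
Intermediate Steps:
$p{\left(o \right)} = 4 o$ ($p{\left(o \right)} = \left(-1\right) \left(-4\right) o = 4 o$)
$\left(-45 + \left(1 + p{\left(-3 \right)}\right) \frac{3}{-5}\right)^{2} = \left(-45 + \left(1 + 4 \left(-3\right)\right) \frac{3}{-5}\right)^{2} = \left(-45 + \left(1 - 12\right) 3 \left(- \frac{1}{5}\right)\right)^{2} = \left(-45 - - \frac{33}{5}\right)^{2} = \left(-45 + \frac{33}{5}\right)^{2} = \left(- \frac{192}{5}\right)^{2} = \frac{36864}{25}$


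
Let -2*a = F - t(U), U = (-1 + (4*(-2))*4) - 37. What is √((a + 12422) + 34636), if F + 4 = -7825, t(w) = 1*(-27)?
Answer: √50959 ≈ 225.74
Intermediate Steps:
U = -70 (U = (-1 - 8*4) - 37 = (-1 - 32) - 37 = -33 - 37 = -70)
t(w) = -27
F = -7829 (F = -4 - 7825 = -7829)
a = 3901 (a = -(-7829 - 1*(-27))/2 = -(-7829 + 27)/2 = -½*(-7802) = 3901)
√((a + 12422) + 34636) = √((3901 + 12422) + 34636) = √(16323 + 34636) = √50959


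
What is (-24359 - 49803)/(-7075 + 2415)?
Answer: 37081/2330 ≈ 15.915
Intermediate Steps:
(-24359 - 49803)/(-7075 + 2415) = -74162/(-4660) = -74162*(-1/4660) = 37081/2330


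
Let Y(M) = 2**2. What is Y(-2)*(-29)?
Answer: -116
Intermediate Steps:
Y(M) = 4
Y(-2)*(-29) = 4*(-29) = -116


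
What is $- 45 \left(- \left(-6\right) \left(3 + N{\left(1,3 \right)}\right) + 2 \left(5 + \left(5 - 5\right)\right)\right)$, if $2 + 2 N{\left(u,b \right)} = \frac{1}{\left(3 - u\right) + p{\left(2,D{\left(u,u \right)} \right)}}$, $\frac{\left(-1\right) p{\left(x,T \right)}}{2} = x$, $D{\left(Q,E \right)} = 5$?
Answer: $- \frac{1845}{2} \approx -922.5$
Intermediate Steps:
$p{\left(x,T \right)} = - 2 x$
$N{\left(u,b \right)} = -1 + \frac{1}{2 \left(-1 - u\right)}$ ($N{\left(u,b \right)} = -1 + \frac{1}{2 \left(\left(3 - u\right) - 4\right)} = -1 + \frac{1}{2 \left(-1 - u\right)}$)
$- 45 \left(- \left(-6\right) \left(3 + N{\left(1,3 \right)}\right) + 2 \left(5 + \left(5 - 5\right)\right)\right) = - 45 \left(- \left(-6\right) \left(3 + \frac{- \frac{3}{2} - 1}{1 + 1}\right) + 2 \left(5 + \left(5 - 5\right)\right)\right) = - 45 \left(- \left(-6\right) \left(3 + \frac{- \frac{3}{2} - 1}{2}\right) + 2 \left(5 + \left(5 - 5\right)\right)\right) = - 45 \left(- \left(-6\right) \left(3 + \frac{1}{2} \left(- \frac{5}{2}\right)\right) + 2 \left(5 + 0\right)\right) = - 45 \left(- \left(-6\right) \left(3 - \frac{5}{4}\right) + 2 \cdot 5\right) = - 45 \left(- \frac{\left(-6\right) 7}{4} + 10\right) = - 45 \left(\left(-1\right) \left(- \frac{21}{2}\right) + 10\right) = - 45 \left(\frac{21}{2} + 10\right) = \left(-45\right) \frac{41}{2} = - \frac{1845}{2}$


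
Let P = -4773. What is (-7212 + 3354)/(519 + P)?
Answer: 643/709 ≈ 0.90691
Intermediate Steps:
(-7212 + 3354)/(519 + P) = (-7212 + 3354)/(519 - 4773) = -3858/(-4254) = -3858*(-1/4254) = 643/709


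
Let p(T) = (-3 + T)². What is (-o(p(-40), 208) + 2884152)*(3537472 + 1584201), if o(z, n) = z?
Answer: 14762213452919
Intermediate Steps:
(-o(p(-40), 208) + 2884152)*(3537472 + 1584201) = (-(-3 - 40)² + 2884152)*(3537472 + 1584201) = (-1*(-43)² + 2884152)*5121673 = (-1*1849 + 2884152)*5121673 = (-1849 + 2884152)*5121673 = 2882303*5121673 = 14762213452919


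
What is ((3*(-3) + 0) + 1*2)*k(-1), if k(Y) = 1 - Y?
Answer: -14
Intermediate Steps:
((3*(-3) + 0) + 1*2)*k(-1) = ((3*(-3) + 0) + 1*2)*(1 - 1*(-1)) = ((-9 + 0) + 2)*(1 + 1) = (-9 + 2)*2 = -7*2 = -14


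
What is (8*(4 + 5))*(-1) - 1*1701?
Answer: -1773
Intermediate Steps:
(8*(4 + 5))*(-1) - 1*1701 = (8*9)*(-1) - 1701 = 72*(-1) - 1701 = -72 - 1701 = -1773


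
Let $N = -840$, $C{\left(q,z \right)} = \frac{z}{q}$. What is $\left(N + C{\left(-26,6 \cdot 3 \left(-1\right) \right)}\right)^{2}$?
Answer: $\frac{119049921}{169} \approx 7.0444 \cdot 10^{5}$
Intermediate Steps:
$\left(N + C{\left(-26,6 \cdot 3 \left(-1\right) \right)}\right)^{2} = \left(-840 + \frac{6 \cdot 3 \left(-1\right)}{-26}\right)^{2} = \left(-840 + 18 \left(-1\right) \left(- \frac{1}{26}\right)\right)^{2} = \left(-840 - - \frac{9}{13}\right)^{2} = \left(-840 + \frac{9}{13}\right)^{2} = \left(- \frac{10911}{13}\right)^{2} = \frac{119049921}{169}$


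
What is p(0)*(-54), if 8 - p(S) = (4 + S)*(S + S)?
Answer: -432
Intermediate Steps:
p(S) = 8 - 2*S*(4 + S) (p(S) = 8 - (4 + S)*(S + S) = 8 - (4 + S)*2*S = 8 - 2*S*(4 + S))
p(0)*(-54) = (8 - 8*0 - 2*0²)*(-54) = (8 + 0 - 2*0)*(-54) = (8 + 0 + 0)*(-54) = 8*(-54) = -432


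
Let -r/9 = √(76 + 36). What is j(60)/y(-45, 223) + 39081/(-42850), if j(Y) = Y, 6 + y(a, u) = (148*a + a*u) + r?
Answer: -1215909906961/1327942110850 + 240*√7/30990481 ≈ -0.91561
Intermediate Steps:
r = -36*√7 (r = -9*√(76 + 36) = -36*√7 ≈ -95.247)
y(a, u) = -6 - 36*√7 + 148*a + a*u (y(a, u) = -6 + ((148*a + a*u) - 36*√7) = -6 + (-36*√7 + 148*a + a*u) = -6 - 36*√7 + 148*a + a*u)
j(60)/y(-45, 223) + 39081/(-42850) = 60/(-6 - 36*√7 + 148*(-45) - 45*223) + 39081/(-42850) = 60/(-6 - 36*√7 - 6660 - 10035) + 39081*(-1/42850) = 60/(-16701 - 36*√7) - 39081/42850 = -39081/42850 + 60/(-16701 - 36*√7)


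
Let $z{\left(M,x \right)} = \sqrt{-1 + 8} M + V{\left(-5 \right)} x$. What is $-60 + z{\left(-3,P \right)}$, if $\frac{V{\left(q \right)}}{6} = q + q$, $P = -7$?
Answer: $360 - 3 \sqrt{7} \approx 352.06$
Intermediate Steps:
$V{\left(q \right)} = 12 q$ ($V{\left(q \right)} = 6 \left(q + q\right) = 6 \cdot 2 q = 12 q$)
$z{\left(M,x \right)} = - 60 x + M \sqrt{7}$ ($z{\left(M,x \right)} = \sqrt{-1 + 8} M + 12 \left(-5\right) x = \sqrt{7} M - 60 x = M \sqrt{7} - 60 x = - 60 x + M \sqrt{7}$)
$-60 + z{\left(-3,P \right)} = -60 - \left(-420 + 3 \sqrt{7}\right) = -60 + \left(420 - 3 \sqrt{7}\right) = 360 - 3 \sqrt{7}$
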